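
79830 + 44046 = 123876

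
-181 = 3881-4062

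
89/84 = 1 + 5/84 ≈ 1.06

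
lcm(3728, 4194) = 33552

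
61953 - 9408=52545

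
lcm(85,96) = 8160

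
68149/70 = 973+39/70 ≈ 973.56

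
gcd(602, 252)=14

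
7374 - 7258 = 116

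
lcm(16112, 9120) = 483360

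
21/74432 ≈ 0.000282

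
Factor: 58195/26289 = 3^(-2) * 5^1 * 23^(-1) * 103^1 * 113^1 * 127^(-1)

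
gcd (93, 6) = 3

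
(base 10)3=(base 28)3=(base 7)3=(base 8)3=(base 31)3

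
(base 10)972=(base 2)1111001100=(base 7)2556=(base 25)1dm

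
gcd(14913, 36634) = 1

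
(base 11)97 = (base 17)64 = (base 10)106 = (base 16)6a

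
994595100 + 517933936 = 1512529036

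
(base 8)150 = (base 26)40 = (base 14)76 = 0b1101000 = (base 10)104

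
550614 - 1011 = 549603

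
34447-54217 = -19770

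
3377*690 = 2330130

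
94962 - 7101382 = -7006420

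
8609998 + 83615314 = 92225312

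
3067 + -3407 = -340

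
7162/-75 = -95 - 37/75 ≈ -95.49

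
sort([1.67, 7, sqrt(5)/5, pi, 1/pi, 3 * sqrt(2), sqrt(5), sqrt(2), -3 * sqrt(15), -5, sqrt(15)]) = [-3 * sqrt(15), -5, 1/pi, sqrt(5)/5, sqrt(2), 1.67, sqrt(5), pi, sqrt(15), 3 * sqrt(2), 7]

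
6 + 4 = 10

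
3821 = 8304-4483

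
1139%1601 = 1139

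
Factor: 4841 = 47^1 * 103^1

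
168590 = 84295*2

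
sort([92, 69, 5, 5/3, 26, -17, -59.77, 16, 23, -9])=[-59.77, -17, -9, 5/3, 5, 16, 23, 26, 69, 92]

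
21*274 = 5754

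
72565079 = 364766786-292201707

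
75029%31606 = 11817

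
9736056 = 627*15528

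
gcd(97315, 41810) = 5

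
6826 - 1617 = 5209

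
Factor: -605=-1 * 5^1 * 11^2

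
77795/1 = 77795 = 77795.00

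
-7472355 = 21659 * (-345)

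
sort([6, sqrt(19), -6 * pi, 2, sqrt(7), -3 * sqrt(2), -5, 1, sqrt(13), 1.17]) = [-6 * pi, -5, -3 * sqrt(2), 1, 1.17, 2, sqrt(7), sqrt(13), sqrt(19), 6]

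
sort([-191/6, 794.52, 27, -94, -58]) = [-94, -58, -191/6, 27, 794.52]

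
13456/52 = 258 + 10/13 ≈ 258.77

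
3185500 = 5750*554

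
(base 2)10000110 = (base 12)b2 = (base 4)2012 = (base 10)134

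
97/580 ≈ 0.167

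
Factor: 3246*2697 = 2^1*3^2*29^1*31^1*541^1 = 8754462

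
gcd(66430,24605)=35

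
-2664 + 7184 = 4520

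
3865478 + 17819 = 3883297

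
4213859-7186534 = -2972675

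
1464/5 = 292 + 4/5 = 292.80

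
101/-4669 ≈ -0.0216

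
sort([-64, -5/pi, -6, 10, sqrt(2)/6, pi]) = [-64, -6, -5/pi, sqrt(2)/6, pi, 10]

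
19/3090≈0.00615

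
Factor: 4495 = 5^1*29^1*31^1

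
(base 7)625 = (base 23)de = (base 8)471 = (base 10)313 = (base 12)221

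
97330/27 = 3604+22/27 ≈ 3604.81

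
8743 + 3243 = 11986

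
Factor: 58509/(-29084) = -1 * 2^(-2) * 3^3 * 197^1 * 661^(-1) = -5319/2644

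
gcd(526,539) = 1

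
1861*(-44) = -81884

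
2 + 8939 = 8941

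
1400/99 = 14+14/99 ≈ 14.14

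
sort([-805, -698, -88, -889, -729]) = [-889, -805, -729, -698, -88]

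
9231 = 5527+3704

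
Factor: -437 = -1*19^1*23^1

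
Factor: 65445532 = 2^2 * 113^1 * 144791^1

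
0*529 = 0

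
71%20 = 11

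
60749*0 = 0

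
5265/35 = 150 + 3/7 ≈ 150.43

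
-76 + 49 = -27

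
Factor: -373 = -1*373^1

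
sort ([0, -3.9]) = [-3.9, 0]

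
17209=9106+8103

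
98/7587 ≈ 0.0129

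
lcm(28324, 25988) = 2520836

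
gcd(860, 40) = 20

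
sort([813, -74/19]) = [-74/19, 813]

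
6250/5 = 1250 = 1250.00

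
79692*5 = 398460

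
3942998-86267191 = -82324193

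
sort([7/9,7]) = [7/9,7]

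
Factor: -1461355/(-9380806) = 2^(-1)*5^1*7^1*43^1*971^1*991^(-1)*4733^(-1)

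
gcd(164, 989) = 1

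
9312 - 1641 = 7671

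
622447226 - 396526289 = 225920937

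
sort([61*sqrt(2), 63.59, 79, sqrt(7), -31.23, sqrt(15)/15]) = [-31.23, sqrt(15)/15, sqrt(7), 63.59, 79, 61*sqrt(2)]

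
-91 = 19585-19676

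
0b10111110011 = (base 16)5f3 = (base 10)1523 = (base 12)a6b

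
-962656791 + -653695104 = -1616351895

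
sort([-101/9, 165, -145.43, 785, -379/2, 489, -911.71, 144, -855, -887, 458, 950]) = [-911.71, -887, -855, -379/2, -145.43, -101/9, 144, 165, 458, 489, 785, 950]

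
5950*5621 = 33444950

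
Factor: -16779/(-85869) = 3^(-1) * 17^1 * 29^(-1) = 17/87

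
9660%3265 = 3130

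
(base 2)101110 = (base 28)1i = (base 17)2c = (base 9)51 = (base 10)46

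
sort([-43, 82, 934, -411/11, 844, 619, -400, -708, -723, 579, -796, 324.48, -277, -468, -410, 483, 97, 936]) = [-796, -723, -708, -468, -410, -400, -277, -43, -411/11, 82, 97, 324.48, 483, 579, 619, 844, 934, 936]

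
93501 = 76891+16610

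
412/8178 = 206/4089 ≈ 0.0504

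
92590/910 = 9259/91 ≈ 101.75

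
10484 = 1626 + 8858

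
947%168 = 107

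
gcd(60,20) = 20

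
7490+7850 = 15340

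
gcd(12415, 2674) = 191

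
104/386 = 52/193 ≈ 0.269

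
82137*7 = 574959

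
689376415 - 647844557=41531858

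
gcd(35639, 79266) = 1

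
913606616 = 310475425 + 603131191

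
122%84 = 38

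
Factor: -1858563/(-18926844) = 2^(-2)*3^1*7^1*1087^(-1)*1451^(-1)*29501^1 = 619521/6308948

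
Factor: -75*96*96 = -1*2^10*3^3*5^2 = -691200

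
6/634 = 3/317 ≈ 0.00946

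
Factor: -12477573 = -1*3^2*113^1*12269^1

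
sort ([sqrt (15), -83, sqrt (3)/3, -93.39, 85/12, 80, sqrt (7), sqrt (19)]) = [-93.39, -83, sqrt (3)/3, sqrt (7), sqrt (15), sqrt (19), 85/12, 80]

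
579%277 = 25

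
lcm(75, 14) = 1050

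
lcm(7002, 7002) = 7002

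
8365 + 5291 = 13656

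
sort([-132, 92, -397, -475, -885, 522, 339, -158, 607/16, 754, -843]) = [-885, -843, -475, -397, -158, -132, 607/16, 92, 339, 522, 754]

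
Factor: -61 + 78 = 17^1 = 17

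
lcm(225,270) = 1350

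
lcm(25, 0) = 0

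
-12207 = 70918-83125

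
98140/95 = 1033 + 1/19 ≈ 1033.05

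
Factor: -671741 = -1*7^2*13709^1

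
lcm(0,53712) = 0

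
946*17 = 16082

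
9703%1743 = 988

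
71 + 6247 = 6318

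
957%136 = 5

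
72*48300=3477600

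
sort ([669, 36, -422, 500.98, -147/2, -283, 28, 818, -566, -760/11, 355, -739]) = [-739, -566, -422, -283, -147/2, -760/11, 28, 36, 355, 500.98, 669, 818]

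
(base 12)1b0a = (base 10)3322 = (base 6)23214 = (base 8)6372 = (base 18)a4a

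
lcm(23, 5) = 115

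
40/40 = 1 = 1.00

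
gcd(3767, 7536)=1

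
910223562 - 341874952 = 568348610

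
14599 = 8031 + 6568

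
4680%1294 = 798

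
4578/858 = 5 + 48/143 ≈ 5.34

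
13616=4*3404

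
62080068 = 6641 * 9348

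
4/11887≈0.000337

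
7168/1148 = 6 + 10/41≈6.24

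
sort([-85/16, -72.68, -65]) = [-72.68, -65, -85/16]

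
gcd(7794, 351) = 9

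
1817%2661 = 1817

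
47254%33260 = 13994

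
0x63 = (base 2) 1100011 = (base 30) 39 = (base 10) 99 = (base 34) 2v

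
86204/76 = 21551/19 ≈ 1134.26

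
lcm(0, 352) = 0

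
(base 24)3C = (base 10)84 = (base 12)70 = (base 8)124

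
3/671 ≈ 0.00447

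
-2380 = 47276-49656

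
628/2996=157/749 ≈ 0.210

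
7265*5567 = 40444255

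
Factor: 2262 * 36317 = 2^1 * 3^1 * 13^1 * 23^1 * 29^1 * 1579^1 = 82149054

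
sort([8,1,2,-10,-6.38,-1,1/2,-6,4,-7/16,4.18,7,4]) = [-10,-6.38,-6,-1,-7/16,1/2,1,2,4,4,4.18,7,8]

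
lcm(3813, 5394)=221154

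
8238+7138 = 15376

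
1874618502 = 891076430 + 983542072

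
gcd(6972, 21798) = 42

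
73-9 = 64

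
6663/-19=-350 - 13/19 ≈ -350.68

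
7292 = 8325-1033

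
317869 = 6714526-6396657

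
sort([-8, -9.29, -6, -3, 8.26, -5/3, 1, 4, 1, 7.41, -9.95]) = [-9.95, -9.29, -8, -6, -3, -5/3, 1, 1, 4, 7.41, 8.26]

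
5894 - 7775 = -1881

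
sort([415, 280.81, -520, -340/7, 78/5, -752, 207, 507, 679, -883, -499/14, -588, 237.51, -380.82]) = [-883, -752, -588, -520, -380.82, -340/7, -499/14, 78/5, 207, 237.51, 280.81, 415, 507, 679]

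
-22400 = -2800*8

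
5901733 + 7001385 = 12903118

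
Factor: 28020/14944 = 2^ (-3)*3^1*5^1 = 15/8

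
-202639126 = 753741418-956380544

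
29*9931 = 287999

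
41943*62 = 2600466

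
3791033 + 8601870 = 12392903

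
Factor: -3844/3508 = -1*31^2*877^(-1) = -961/877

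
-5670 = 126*(-45)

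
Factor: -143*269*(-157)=11^1*13^1*157^1*269^1=6039319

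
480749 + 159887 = 640636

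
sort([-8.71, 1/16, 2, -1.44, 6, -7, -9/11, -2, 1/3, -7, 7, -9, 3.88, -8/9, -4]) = [-9, -8.71, -7, -7, -4, -2, -1.44, -8/9, -9/11, 1/16, 1/3, 2, 3.88, 6, 7]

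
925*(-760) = -703000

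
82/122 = 41/61 ≈ 0.672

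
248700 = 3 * 82900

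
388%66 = 58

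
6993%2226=315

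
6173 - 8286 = -2113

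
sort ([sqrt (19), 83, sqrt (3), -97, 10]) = [-97, sqrt (3), sqrt (19), 10, 83]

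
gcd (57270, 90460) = 10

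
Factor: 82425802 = 2^1*229^1*179969^1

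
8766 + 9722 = 18488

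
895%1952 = 895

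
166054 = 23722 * 7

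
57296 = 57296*1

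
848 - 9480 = -8632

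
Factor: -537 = -1*3^1*179^1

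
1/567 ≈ 0.00176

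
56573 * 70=3960110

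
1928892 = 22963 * 84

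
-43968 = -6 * 7328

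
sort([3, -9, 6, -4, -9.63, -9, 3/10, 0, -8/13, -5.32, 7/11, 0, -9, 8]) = [-9.63, -9, -9, -9, -5.32, -4, -8/13, 0, 0, 3/10, 7/11, 3, 6, 8]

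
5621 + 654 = 6275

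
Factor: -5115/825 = -1 * 5^(-1) * 31^1 = -31/5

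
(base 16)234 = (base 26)li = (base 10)564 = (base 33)h3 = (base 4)20310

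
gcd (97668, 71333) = 1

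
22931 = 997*23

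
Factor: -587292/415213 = -1*2^2*3^1*109^1*449^1*415213^(-1) 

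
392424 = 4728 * 83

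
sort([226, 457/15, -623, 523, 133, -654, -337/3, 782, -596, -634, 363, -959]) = [-959, -654, -634, -623, -596, -337/3, 457/15, 133, 226, 363, 523, 782]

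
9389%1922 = 1701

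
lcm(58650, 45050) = 3108450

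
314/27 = 11 + 17/27≈11.63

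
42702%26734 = 15968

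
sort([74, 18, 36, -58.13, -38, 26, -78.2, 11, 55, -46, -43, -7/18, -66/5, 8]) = [-78.2, -58.13, -46, -43, -38, -66/5, -7/18, 8, 11, 18, 26, 36, 55, 74]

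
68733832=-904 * (-76033) 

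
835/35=167/7 ≈ 23.86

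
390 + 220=610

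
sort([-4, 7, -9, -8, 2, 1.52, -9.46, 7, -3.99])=[-9.46, -9, -8, -4, -3.99, 1.52, 2, 7, 7]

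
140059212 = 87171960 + 52887252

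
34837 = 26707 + 8130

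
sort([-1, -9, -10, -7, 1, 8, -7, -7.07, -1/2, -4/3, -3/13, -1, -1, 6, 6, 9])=[-10, -9, -7.07, -7, -7, -4/3, -1, -1, -1, -1/2, -3/13, 1, 6, 6, 8, 9]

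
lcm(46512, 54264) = 325584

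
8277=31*267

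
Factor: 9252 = 2^2*3^2*257^1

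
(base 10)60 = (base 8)74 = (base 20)30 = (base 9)66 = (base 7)114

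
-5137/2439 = -2 - 259/2439≈-2.11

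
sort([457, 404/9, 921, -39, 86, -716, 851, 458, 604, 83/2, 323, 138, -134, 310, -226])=[-716, -226, -134, -39, 83/2, 404/9, 86, 138, 310, 323, 457, 458, 604, 851, 921]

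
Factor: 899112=2^3*3^1*37463^1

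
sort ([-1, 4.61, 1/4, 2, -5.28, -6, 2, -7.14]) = [-7.14, -6, -5.28, -1, 1/4, 2, 2, 4.61]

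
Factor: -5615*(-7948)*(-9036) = -1*2^4*3^2*5^1*251^1*1123^1*1987^1 = -403258788720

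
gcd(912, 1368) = 456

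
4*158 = 632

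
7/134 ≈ 0.0522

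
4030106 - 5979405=-1949299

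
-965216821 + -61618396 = -1026835217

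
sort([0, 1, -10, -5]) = [-10, -5, 0, 1]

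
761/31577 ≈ 0.0241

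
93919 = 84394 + 9525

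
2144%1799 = 345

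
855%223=186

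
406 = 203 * 2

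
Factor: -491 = -1*491^1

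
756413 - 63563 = 692850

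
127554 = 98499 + 29055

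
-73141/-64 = 1142 + 53/64 ≈ 1142.83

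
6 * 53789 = 322734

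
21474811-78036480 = -56561669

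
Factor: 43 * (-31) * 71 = -1 * 31^1 * 43^1 * 71^1 = -94643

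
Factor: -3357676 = -1 * 2^2 * 7^2 * 37^1 * 463^1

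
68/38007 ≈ 0.00179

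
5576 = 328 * 17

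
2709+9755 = 12464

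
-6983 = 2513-9496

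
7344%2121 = 981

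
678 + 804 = 1482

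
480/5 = 96 = 96.00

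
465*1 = 465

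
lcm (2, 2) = 2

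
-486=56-542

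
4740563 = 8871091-4130528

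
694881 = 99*7019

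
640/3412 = 160/853 ≈ 0.188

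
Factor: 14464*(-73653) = -1*2^7*3^1*113^1*24551^1 = -1065316992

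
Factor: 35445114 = 2^1*3^4*218797^1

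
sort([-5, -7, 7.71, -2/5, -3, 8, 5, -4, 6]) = [-7, -5, -4, -3, -2/5, 5, 6, 7.71, 8]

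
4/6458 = 2/3229≈0.000619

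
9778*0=0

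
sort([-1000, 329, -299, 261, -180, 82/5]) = [-1000, -299, -180, 82/5, 261, 329]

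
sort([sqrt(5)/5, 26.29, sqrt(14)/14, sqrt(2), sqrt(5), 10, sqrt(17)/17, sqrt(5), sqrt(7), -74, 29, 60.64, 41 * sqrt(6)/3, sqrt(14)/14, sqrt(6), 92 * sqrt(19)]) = [-74, sqrt(17)/17, sqrt(14)/14, sqrt(14)/14, sqrt(5)/5, sqrt(2), sqrt(5), sqrt(5), sqrt(6), sqrt(7), 10, 26.29, 29, 41 * sqrt(6)/3, 60.64, 92 * sqrt(19)]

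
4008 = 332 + 3676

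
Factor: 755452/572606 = 2^1*41^(-1)*6983^(-1)*188863^1 = 377726/286303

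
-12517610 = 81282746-93800356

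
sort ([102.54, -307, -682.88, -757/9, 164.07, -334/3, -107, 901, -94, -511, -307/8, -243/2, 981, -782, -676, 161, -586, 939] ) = [-782, -682.88, -676, -586, -511, -307, -243/2, -334/3, -107, -94, -757/9, -307/8, 102.54, 161, 164.07, 901, 939, 981] 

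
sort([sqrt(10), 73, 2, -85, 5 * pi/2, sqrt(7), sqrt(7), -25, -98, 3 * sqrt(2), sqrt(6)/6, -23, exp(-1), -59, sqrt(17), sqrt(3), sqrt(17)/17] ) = [-98, -85, -59, -25, -23, sqrt(17)/17, exp(-1), sqrt(6)/6, sqrt(3), 2, sqrt(7), sqrt(7), sqrt(10), sqrt(17), 3 * sqrt(2), 5 * pi/2, 73] 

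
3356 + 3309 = 6665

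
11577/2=5788+1/2=5788.50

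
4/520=1/130 ≈ 0.00769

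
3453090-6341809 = -2888719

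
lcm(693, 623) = 61677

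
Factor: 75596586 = 2^1 * 3^1 * 13^1 * 17^1 * 47^1 * 1213^1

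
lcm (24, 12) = 24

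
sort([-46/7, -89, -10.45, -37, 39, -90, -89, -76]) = [-90, -89, -89, -76, -37, -10.45, -46/7, 39]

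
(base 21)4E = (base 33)2W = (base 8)142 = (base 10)98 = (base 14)70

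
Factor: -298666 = -1*2^1*149333^1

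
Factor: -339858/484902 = -1 * 11^(-1) * 31^(-1) * 239^1 = -239/341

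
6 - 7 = -1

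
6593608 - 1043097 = 5550511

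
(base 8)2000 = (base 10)1024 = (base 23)1lc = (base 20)2b4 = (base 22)22c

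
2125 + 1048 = 3173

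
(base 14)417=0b1100100101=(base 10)805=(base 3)1002211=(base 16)325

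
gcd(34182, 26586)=3798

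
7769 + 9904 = 17673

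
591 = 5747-5156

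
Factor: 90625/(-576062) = -1 * 2^(-1) * 5^5 * 17^(-1) * 29^1 * 16943^(-1) 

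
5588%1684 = 536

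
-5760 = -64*90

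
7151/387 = 18 + 185/387≈18.48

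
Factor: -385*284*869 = -1*2^2*5^1*7^1*11^2*71^1*79^1 = -95016460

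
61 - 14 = 47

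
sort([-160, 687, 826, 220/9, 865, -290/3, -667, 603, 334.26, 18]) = [-667, -160, -290/3, 18, 220/9, 334.26, 603, 687, 826, 865]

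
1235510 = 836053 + 399457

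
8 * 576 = 4608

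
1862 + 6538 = 8400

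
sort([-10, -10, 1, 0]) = [-10, -10, 0, 1]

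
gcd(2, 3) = 1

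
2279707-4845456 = -2565749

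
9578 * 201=1925178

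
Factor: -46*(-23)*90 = 2^2*3^2*5^1*23^2 = 95220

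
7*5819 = 40733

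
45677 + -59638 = -13961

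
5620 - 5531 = 89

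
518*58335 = 30217530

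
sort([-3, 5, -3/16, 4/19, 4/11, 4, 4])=[-3, -3/16, 4/19, 4/11, 4, 4, 5]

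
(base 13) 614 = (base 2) 10000000111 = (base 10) 1031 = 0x407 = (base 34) ub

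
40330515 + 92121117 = 132451632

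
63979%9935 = 4369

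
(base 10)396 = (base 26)f6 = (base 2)110001100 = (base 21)ii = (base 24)gc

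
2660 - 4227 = -1567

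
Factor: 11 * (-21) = -1 * 3^1 * 7^1 * 11^1 = -231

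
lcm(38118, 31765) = 190590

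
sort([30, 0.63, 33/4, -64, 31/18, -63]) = [-64, -63, 0.63, 31/18, 33/4, 30]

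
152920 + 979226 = 1132146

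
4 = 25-21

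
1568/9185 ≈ 0.171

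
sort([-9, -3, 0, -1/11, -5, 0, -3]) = [-9, -5, -3, -3, -1/11, 0, 0]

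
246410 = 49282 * 5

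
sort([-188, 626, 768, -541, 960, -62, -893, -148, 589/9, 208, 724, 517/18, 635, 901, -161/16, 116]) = [-893, -541, -188, -148, -62, -161/16, 517/18, 589/9, 116, 208, 626, 635, 724, 768, 901, 960]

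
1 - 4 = -3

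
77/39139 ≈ 0.00197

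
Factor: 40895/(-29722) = -1 * 2^(-1) * 5^1 * 7^(-1) * 11^(-1) * 193^(-1) * 8179^1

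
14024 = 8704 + 5320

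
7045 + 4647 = 11692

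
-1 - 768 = -769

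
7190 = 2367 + 4823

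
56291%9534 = 8621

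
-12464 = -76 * 164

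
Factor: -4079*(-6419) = 7^2*131^1*4079^1 = 26183101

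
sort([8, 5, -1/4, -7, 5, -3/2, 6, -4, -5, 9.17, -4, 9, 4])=[-7, -5, -4, -4, -3/2, -1/4, 4, 5, 5, 6, 8, 9, 9.17]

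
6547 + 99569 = 106116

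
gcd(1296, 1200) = 48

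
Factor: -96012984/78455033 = -1 * 2^3 * 3^1 * 1427^(-1) * 54979^(-1) * 4000541^1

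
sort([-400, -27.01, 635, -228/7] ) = [-400, -228/7, -27.01, 635] 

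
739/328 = 2+83/328 ≈ 2.25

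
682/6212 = 341/3106 ≈ 0.110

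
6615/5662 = 1+953/5662≈1.17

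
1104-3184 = -2080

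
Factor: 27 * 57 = 3^4 * 19^1 = 1539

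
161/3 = 53+2/3 ≈ 53.67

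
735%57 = 51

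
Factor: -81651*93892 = -1*2^2*3^1*17^1*1601^1*23473^1 = -7666375692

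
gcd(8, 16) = 8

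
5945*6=35670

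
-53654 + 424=-53230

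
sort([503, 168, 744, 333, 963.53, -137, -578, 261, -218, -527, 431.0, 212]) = [-578, -527, -218, -137, 168, 212, 261, 333, 431.0, 503, 744, 963.53]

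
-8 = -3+-5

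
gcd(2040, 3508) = 4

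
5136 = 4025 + 1111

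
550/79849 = 50/7259 ≈ 0.00689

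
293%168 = 125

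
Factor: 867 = 3^1 * 17^2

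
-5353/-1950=2 + 1453/1950 ≈ 2.75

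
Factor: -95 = -1 * 5^1 * 19^1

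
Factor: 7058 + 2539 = 3^1*7^1*457^1 = 9597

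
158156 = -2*(-79078)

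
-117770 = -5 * 23554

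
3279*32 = 104928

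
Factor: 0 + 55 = 5^1 * 11^1 = 55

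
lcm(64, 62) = 1984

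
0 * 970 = 0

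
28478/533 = 53+229/533 ≈ 53.43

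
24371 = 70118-45747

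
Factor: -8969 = -1 * 8969^1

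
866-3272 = -2406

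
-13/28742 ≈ -0.000452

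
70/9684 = 35/4842 ≈ 0.00723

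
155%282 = 155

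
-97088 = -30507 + -66581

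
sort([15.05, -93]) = [-93, 15.05]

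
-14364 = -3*4788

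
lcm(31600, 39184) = 979600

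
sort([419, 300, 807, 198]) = [198, 300, 419, 807]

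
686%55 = 26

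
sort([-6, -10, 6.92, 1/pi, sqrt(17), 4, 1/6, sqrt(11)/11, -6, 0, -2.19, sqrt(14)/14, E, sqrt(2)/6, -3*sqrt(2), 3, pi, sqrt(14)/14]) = [-10, -6, -6, -3*sqrt(2), -2.19, 0, 1/6, sqrt(2)/6, sqrt(14)/14, sqrt(14)/14, sqrt(11)/11, 1/pi, E, 3, pi, 4, sqrt(17), 6.92]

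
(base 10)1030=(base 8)2006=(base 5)13110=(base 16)406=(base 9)1364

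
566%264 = 38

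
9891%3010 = 861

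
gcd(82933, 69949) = 1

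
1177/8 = 147 + 1/8 ≈ 147.13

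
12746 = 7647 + 5099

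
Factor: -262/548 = -1 * 2^(-1) * 131^1 * 137^(-1) = -131/274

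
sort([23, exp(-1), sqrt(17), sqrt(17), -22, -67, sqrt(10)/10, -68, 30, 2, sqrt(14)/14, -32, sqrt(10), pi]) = [-68, -67, -32, -22, sqrt(14)/14, sqrt(10)/10, exp(-1), 2, pi, sqrt(10), sqrt(17), sqrt(17), 23, 30]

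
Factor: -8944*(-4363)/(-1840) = -1*5^(-1)*13^1*23^(-1)*43^1*4363^1 = -2438917/115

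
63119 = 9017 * 7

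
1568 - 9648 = -8080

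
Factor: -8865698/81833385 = -1*2^1*3^ (-1)*5^ (-1)*109^ (-1)*139^1*31891^1*50051^ (-1)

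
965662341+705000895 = 1670663236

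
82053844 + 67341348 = 149395192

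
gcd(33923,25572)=1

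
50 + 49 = 99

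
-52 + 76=24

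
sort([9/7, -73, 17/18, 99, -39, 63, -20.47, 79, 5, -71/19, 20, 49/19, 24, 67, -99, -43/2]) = [-99, -73, -39, -43/2, -20.47, -71/19, 17/18, 9/7, 49/19, 5, 20, 24, 63, 67, 79, 99]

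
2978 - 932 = 2046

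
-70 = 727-797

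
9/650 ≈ 0.0138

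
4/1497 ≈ 0.00267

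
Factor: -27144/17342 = -1 * 2^2 * 3^2 * 23^(-1) = -36/23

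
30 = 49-19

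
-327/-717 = 109/239 ≈ 0.456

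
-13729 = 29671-43400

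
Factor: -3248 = -1*2^4*7^1*29^1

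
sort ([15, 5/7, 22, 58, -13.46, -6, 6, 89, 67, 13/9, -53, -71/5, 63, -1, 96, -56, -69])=[-69, -56, -53, -71/5, -13.46, -6, -1, 5/7, 13/9, 6, 15, 22, 58, 63, 67, 89, 96]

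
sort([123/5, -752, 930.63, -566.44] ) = [-752, -566.44, 123/5, 930.63] 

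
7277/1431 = 5 + 122/1431 ≈ 5.09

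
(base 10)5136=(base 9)7036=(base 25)85b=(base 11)394a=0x1410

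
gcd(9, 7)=1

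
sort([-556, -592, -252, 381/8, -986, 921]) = [-986, -592, -556, -252, 381/8, 921]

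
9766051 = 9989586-223535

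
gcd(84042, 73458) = 126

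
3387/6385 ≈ 0.530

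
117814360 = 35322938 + 82491422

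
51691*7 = 361837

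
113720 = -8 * (-14215)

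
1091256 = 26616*41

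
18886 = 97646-78760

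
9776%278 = 46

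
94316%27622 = 11450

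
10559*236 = 2491924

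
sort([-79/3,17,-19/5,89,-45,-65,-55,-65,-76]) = [-76,-65,-65,-55,-45,-79/3,-19/5,17,89]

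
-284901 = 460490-745391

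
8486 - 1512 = 6974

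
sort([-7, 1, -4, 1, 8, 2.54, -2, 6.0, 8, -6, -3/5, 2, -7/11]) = [-7, -6, -4, -2, -7/11, -3/5, 1, 1, 2, 2.54, 6.0, 8, 8]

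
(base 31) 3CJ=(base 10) 3274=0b110011001010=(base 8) 6312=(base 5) 101044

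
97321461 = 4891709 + 92429752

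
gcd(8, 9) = 1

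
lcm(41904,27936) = 83808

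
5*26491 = 132455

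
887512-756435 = 131077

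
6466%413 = 271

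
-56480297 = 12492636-68972933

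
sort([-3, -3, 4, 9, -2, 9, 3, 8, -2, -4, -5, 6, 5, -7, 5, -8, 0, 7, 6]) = [-8, -7, -5, -4, -3, -3, -2, -2, 0, 3, 4, 5, 5, 6, 6, 7, 8, 9, 9]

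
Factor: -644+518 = -1*2^1*3^2*7^1 = -126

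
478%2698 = 478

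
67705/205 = 330 + 11/41 ≈ 330.27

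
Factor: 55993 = 7^1 * 19^1 * 421^1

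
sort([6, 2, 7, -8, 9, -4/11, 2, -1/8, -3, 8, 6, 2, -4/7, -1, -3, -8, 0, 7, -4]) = [-8, -8, -4, -3, -3, -1, -4/7, -4/11, -1/8, 0, 2, 2, 2, 6, 6, 7, 7, 8, 9]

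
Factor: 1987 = 1987^1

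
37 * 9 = 333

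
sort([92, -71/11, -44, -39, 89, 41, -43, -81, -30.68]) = [-81, -44, -43, -39, -30.68, -71/11, 41, 89, 92]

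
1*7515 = 7515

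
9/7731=1/859 ≈ 0.00116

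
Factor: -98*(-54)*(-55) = -1*2^2*3^3*5^1*7^2*11^1 = -291060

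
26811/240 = 111+57/80 ≈ 111.71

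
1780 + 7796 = 9576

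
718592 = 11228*64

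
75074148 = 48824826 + 26249322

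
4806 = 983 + 3823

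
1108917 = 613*1809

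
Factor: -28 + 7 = -1*3^1*7^1 = -21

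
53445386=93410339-39964953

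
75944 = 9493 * 8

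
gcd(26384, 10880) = 272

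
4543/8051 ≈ 0.564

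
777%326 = 125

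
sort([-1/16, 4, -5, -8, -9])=[-9, -8, -5, -1/16, 4]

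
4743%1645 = 1453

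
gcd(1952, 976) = 976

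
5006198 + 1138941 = 6145139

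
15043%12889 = 2154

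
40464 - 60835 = -20371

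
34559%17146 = 267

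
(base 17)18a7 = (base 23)dmj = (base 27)a44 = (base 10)7402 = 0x1cea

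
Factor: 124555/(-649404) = -1 * 2^(-2) * 3^(-3) * 5^1 * 7^(-1) * 29^1 = -145/756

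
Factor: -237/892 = -1*2^(-2)*3^1*79^1*223^(-1)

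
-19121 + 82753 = 63632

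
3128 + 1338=4466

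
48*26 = 1248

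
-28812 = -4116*7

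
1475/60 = 295/12 ≈ 24.58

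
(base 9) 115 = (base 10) 95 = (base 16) 5f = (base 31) 32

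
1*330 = 330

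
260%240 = 20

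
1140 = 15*76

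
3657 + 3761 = 7418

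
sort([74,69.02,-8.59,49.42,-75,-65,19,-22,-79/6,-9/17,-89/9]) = [-75,-65,-22,-79/6,-89/9,-8.59,-9/17,19,49.42,69.02,74]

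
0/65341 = 0 = 0.00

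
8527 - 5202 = 3325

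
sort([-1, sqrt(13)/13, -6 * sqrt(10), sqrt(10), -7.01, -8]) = [-6 * sqrt(10), -8, -7.01, -1, sqrt(13)/13, sqrt(10)]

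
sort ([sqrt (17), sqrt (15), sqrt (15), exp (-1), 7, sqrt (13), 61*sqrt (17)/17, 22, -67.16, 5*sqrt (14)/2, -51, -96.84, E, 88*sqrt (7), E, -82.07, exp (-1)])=[-96.84, -82.07, -67.16, -51, exp (-1), exp (-1), E, E, sqrt (13), sqrt (15), sqrt (15), sqrt (17), 7, 5*sqrt (14)/2, 61*sqrt (17)/17, 22, 88*sqrt (7)]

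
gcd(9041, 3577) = 1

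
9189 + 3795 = 12984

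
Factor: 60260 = 2^2*5^1*23^1*131^1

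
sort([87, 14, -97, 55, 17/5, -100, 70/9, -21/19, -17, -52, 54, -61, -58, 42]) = [-100, -97, -61, -58, -52, -17, -21/19, 17/5, 70/9, 14, 42, 54, 55, 87]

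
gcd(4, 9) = 1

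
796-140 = 656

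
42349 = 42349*1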